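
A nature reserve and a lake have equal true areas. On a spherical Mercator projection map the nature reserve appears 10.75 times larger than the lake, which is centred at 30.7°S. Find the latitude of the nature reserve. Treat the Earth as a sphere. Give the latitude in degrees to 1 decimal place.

74.8°

For equal true areas on Mercator, apparent areas scale as sec²φ, so the ratio is cos²φ₂ / cos²φ₁.
cos²φ₂ / cos²φ₁ = 10.75  ⇒  cos φ₁ = cos 30.7° / √10.75 = 0.8599/3.279 = 0.2623.
φ₁ = arccos(0.2623) ≈ 74.8°.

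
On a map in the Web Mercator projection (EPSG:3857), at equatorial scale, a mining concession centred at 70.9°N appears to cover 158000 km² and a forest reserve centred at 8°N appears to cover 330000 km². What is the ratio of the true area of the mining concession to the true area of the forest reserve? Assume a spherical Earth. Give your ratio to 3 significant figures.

0.0523

On Mercator the areal scale is sec²φ, so true area = apparent × cos²φ.
True area of mining concession: 158000 × cos²(70.9°) = 158000 × 0.1071 = 16920 km².
True area of forest reserve: 330000 × cos²(8°) = 330000 × 0.9806 = 323600 km².
Ratio = 16920 / 323600 ≈ 0.0523.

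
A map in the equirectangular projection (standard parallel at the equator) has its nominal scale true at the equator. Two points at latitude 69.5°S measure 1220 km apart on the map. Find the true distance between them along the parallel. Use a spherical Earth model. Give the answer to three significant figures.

427 km

Plate carrée maps x = Rλ, y = Rφ. The meridian scale is h = 1 and the parallel scale is k = 1/cos φ = sec φ.
Along the parallel at 69.5°, map distances are exaggerated by k = sec 69.5° = 2.855.
True distance = 1220 / 2.855 = 1220 × cos 69.5° ≈ 427 km.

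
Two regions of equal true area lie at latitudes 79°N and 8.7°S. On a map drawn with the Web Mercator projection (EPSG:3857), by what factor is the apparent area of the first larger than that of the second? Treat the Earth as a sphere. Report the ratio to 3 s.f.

26.8

Mercator is conformal with k = sec φ, so areal scale = k² = sec²φ.
At 79°: sec²(79°) = 1/0.1908² = 27.47.
At 8.7°: sec²(8.7°) = 1/0.9885² = 1.023.
Ratio = 27.47/1.023 = cos²(8.7°)/cos²(79°) ≈ 26.8.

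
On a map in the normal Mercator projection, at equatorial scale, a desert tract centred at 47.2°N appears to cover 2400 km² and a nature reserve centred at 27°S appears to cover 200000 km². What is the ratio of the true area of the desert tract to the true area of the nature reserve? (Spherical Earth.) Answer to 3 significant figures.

Mercator's areal exaggeration is sec²φ; hence true area = (apparent area) · cos²φ.
True area of desert tract: 2400 × cos²(47.2°) = 2400 × 0.4616 = 1108 km².
True area of nature reserve: 200000 × cos²(27°) = 200000 × 0.7939 = 158800 km².
Ratio = 1108 / 158800 ≈ 0.00698.

0.00698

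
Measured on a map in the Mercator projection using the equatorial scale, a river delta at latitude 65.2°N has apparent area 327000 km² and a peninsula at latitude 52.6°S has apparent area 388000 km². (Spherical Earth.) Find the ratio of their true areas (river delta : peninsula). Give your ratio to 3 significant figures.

Since Mercator area scale is 1/cos²φ, the true area equals the apparent area multiplied by cos²φ.
True area of river delta: 327000 × cos²(65.2°) = 327000 × 0.1759 = 57530 km².
True area of peninsula: 388000 × cos²(52.6°) = 388000 × 0.3689 = 143100 km².
Ratio = 57530 / 143100 ≈ 0.402.

0.402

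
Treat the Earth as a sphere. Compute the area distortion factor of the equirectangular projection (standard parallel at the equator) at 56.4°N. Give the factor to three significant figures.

1.81

Plate carrée maps x = Rλ, y = Rφ. The meridian scale is h = 1 and the parallel scale is k = 1/cos φ = sec φ.
Areal scale = h·k = 1 × sec φ; at 56.4°, h = 1.000, k = 1.807, so h·k = 1.807.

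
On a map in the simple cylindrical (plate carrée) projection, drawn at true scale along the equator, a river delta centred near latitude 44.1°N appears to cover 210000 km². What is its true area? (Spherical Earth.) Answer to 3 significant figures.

151000 km²

Plate carrée maps x = Rλ, y = Rφ. The meridian scale is h = 1 and the parallel scale is k = 1/cos φ = sec φ.
Areal scale = h·k = 1 × sec φ; at 44.1°, h = 1.000, k = 1.393, so h·k = 1.393.
True area = apparent / (areal scale) = 210000 / 1.393 ≈ 151000 km².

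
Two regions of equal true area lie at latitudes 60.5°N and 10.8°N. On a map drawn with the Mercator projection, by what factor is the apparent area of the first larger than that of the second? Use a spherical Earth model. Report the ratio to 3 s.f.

Mercator areal scale is sec²φ.
At 60.5°: sec²(60.5°) = 1/0.4924² = 4.124.
At 10.8°: sec²(10.8°) = 1/0.9823² = 1.036.
Ratio = 4.124/1.036 = cos²(10.8°)/cos²(60.5°) ≈ 3.98.

3.98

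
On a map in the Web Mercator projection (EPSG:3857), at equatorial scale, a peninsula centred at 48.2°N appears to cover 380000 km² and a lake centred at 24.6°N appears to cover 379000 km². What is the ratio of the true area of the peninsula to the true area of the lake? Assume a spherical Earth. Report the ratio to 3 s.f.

Since Mercator area scale is 1/cos²φ, the true area equals the apparent area multiplied by cos²φ.
True area of peninsula: 380000 × cos²(48.2°) = 380000 × 0.4443 = 168800 km².
True area of lake: 379000 × cos²(24.6°) = 379000 × 0.8267 = 313300 km².
Ratio = 168800 / 313300 ≈ 0.539.

0.539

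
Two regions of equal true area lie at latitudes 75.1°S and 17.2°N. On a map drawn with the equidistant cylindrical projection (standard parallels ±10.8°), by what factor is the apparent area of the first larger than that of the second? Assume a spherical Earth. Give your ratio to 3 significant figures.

3.72

The equidistant cylindrical projection with φ₀ = 10.8° has h = 1 (meridians true) and k = cos φ₀ / cos φ along parallels.
Areal scale at 75.1°: h·k = 1.000 × 3.820 = 3.820.
Areal scale at 17.2°: h·k = 1.000 × 1.028 = 1.028.
Ratio = 3.820/1.028 ≈ 3.72.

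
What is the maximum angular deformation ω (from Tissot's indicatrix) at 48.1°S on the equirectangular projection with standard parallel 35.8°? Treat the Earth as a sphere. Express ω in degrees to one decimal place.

With standard parallel φ₀ = 35.8°, the equirectangular projection gives x = Rλ cos φ₀, y = Rφ, so h = 1 and k = cos 35.8° / cos φ.
At 48.1°: h = 1.000, k = 1.214; principal scales a = 1.214, b = 1.000.
sin(ω/2) = (a − b)/(a + b) = 0.2145/2.214 = 0.09685, so ω = 2 arcsin(0.09685) ≈ 11.1°.

11.1°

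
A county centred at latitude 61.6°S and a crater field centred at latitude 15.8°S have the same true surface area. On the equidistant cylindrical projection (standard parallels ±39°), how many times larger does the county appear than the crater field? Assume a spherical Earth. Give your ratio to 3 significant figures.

2.02

The equidistant cylindrical projection with φ₀ = 39° has h = 1 (meridians true) and k = cos φ₀ / cos φ along parallels.
Areal scale at 61.6°: h·k = 1.000 × 1.634 = 1.634.
Areal scale at 15.8°: h·k = 1.000 × 0.8077 = 0.8077.
Ratio = 1.634/0.8077 ≈ 2.02.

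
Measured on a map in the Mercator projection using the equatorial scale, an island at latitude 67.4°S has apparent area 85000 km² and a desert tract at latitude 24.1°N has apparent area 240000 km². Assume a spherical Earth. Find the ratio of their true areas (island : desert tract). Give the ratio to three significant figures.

0.0628

Since Mercator area scale is 1/cos²φ, the true area equals the apparent area multiplied by cos²φ.
True area of island: 85000 × cos²(67.4°) = 85000 × 0.1477 = 12550 km².
True area of desert tract: 240000 × cos²(24.1°) = 240000 × 0.8333 = 200000 km².
Ratio = 12550 / 200000 ≈ 0.0628.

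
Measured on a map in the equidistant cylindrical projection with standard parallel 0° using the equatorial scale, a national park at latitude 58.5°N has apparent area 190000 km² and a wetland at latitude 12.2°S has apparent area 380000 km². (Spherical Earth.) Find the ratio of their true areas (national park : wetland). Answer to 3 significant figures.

On the plate carrée, areal scale = h·k = 1 × sec φ, so true area = apparent × cos φ.
True area of national park: 190000 × cos(58.5°) = 190000 × 0.5225 = 99270 km².
True area of wetland: 380000 × cos(12.2°) = 380000 × 0.9774 = 371400 km².
Ratio = 99270 / 371400 ≈ 0.267.

0.267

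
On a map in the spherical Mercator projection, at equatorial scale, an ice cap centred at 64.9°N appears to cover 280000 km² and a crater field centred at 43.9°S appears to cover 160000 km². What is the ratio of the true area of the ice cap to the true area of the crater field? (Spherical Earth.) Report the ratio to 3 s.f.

0.607

On Mercator the areal scale is sec²φ, so true area = apparent × cos²φ.
True area of ice cap: 280000 × cos²(64.9°) = 280000 × 0.1799 = 50380 km².
True area of crater field: 160000 × cos²(43.9°) = 160000 × 0.5192 = 83070 km².
Ratio = 50380 / 83070 ≈ 0.607.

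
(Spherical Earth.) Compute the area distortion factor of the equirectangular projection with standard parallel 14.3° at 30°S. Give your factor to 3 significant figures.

With standard parallel φ₀ = 14.3°, the equirectangular projection gives x = Rλ cos φ₀, y = Rφ, so h = 1 and k = cos 14.3° / cos φ.
Areal scale = h·k = 1 × cos φ₀ / cos φ; at 30°, h = 1.000, k = 1.119, so h·k = 1.119.

1.12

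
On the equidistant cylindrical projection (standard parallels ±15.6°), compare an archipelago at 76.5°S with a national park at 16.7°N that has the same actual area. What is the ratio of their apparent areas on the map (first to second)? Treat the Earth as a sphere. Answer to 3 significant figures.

4.10

With standard parallel φ₀ = 15.6°, the equirectangular projection gives x = Rλ cos φ₀, y = Rφ, so h = 1 and k = cos 15.6° / cos φ.
Areal scale at 76.5°: h·k = 1.000 × 4.126 = 4.126.
Areal scale at 16.7°: h·k = 1.000 × 1.006 = 1.006.
Ratio = 4.126/1.006 ≈ 4.10.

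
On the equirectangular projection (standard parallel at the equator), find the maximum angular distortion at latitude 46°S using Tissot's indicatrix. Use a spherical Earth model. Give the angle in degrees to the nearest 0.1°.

Plate carrée maps x = Rλ, y = Rφ. The meridian scale is h = 1 and the parallel scale is k = 1/cos φ = sec φ.
At 46°: h = 1.000, k = 1.440; principal scales a = 1.440, b = 1.000.
sin(ω/2) = (a − b)/(a + b) = 0.4396/2.440 = 0.1802, so ω = 2 arcsin(0.1802) ≈ 20.8°.

20.8°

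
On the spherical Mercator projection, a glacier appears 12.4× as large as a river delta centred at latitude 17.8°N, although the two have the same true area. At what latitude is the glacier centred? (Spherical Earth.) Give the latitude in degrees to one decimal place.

For equal true areas on Mercator, apparent areas scale as sec²φ, so the ratio is cos²φ₂ / cos²φ₁.
cos²φ₂ / cos²φ₁ = 12.4  ⇒  cos φ₁ = cos 17.8° / √12.4 = 0.9521/3.521 = 0.2704.
φ₁ = arccos(0.2704) ≈ 74.3°.

74.3°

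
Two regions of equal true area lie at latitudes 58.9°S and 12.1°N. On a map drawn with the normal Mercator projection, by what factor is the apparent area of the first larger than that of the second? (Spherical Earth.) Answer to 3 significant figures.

Mercator is conformal with k = sec φ, so areal scale = k² = sec²φ.
At 58.9°: sec²(58.9°) = 1/0.5165² = 3.748.
At 12.1°: sec²(12.1°) = 1/0.9778² = 1.046.
Ratio = 3.748/1.046 = cos²(12.1°)/cos²(58.9°) ≈ 3.58.

3.58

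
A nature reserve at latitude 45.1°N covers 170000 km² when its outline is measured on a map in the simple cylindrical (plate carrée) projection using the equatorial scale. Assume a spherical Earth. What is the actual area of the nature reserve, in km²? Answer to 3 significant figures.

For the equirectangular projection with φ₀ = 0 (plate carrée), h = 1 along meridians and k = sec φ along parallels.
Areal scale = h·k = 1 × sec φ; at 45.1°, h = 1.000, k = 1.417, so h·k = 1.417.
True area = apparent / (areal scale) = 170000 / 1.417 ≈ 120000 km².

120000 km²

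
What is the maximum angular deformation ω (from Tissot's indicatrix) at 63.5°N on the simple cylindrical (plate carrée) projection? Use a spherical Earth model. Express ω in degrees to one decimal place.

Plate carrée maps x = Rλ, y = Rφ. The meridian scale is h = 1 and the parallel scale is k = 1/cos φ = sec φ.
At 63.5°: h = 1.000, k = 2.241; principal scales a = 2.241, b = 1.000.
sin(ω/2) = (a − b)/(a + b) = 1.241/3.241 = 0.3829, so ω = 2 arcsin(0.3829) ≈ 45.0°.

45.0°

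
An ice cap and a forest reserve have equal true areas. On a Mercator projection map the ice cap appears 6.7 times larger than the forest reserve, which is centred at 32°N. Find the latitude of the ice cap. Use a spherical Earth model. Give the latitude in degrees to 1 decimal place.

On Mercator, (apparent₁)/(apparent₂) = sec²φ₁ / sec²φ₂ when true areas are equal.
cos²φ₂ / cos²φ₁ = 6.7  ⇒  cos φ₁ = cos 32° / √6.7 = 0.8480/2.588 = 0.3276.
φ₁ = arccos(0.3276) ≈ 70.9°.

70.9°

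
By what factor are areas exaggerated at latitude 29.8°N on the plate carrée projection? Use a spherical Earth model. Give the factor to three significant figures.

1.15

For the equirectangular projection with φ₀ = 0 (plate carrée), h = 1 along meridians and k = sec φ along parallels.
Areal scale = h·k = 1 × sec φ; at 29.8°, h = 1.000, k = 1.152, so h·k = 1.152.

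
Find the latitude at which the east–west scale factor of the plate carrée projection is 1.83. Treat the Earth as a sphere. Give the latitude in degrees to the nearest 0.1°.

56.9°

Plate carrée: h = 1, k = sec φ along parallels.
sec φ = 1.83  ⇒  cos φ = 0.5464  ⇒  φ ≈ 56.9°.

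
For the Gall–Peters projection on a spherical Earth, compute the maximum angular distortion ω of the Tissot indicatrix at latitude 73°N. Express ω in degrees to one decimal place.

90.1°

The Gall–Peters projection is cylindrical equal-area with φ₀ = 45°. A cylindrical equal-area projection with standard parallel φ₀ has meridian scale h = cos φ / cos φ₀ and parallel scale k = cos φ₀ / cos φ (so areas are preserved, h·k = 1).
At 73°: h = 0.4135, k = 2.419; principal scales a = 2.419, b = 0.4135.
sin(ω/2) = (a − b)/(a + b) = 2.005/2.832 = 0.7080, so ω = 2 arcsin(0.7080) ≈ 90.1°.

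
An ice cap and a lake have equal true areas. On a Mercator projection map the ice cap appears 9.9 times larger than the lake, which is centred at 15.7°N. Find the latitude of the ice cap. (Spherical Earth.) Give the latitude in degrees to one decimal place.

On Mercator, (apparent₁)/(apparent₂) = sec²φ₁ / sec²φ₂ when true areas are equal.
cos²φ₂ / cos²φ₁ = 9.9  ⇒  cos φ₁ = cos 15.7° / √9.9 = 0.9627/3.146 = 0.3060.
φ₁ = arccos(0.3060) ≈ 72.2°.

72.2°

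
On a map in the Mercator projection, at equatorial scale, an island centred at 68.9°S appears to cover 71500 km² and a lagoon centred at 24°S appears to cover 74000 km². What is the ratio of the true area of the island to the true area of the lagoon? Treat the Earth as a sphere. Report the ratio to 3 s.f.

0.150

On Mercator the areal scale is sec²φ, so true area = apparent × cos²φ.
True area of island: 71500 × cos²(68.9°) = 71500 × 0.1296 = 9266 km².
True area of lagoon: 74000 × cos²(24°) = 74000 × 0.8346 = 61760 km².
Ratio = 9266 / 61760 ≈ 0.150.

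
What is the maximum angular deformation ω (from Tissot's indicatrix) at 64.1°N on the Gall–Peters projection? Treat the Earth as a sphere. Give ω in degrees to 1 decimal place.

53.2°

Gall–Peters is a cylindrical equal-area projection with standard parallels at ±45°. A cylindrical equal-area projection with standard parallel φ₀ has meridian scale h = cos φ / cos φ₀ and parallel scale k = cos φ₀ / cos φ (so areas are preserved, h·k = 1).
At 64.1°: h = 0.6177, k = 1.619; principal scales a = 1.619, b = 0.6177.
sin(ω/2) = (a − b)/(a + b) = 1.001/2.237 = 0.4476, so ω = 2 arcsin(0.4476) ≈ 53.2°.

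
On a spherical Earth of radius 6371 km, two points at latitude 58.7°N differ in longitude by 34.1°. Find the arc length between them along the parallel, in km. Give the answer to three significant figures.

1970 km

Arc length along a parallel = R cos φ · Δλ (with Δλ in radians).
= 6371 × cos 58.7° × (34.1° × π/180) = 6371 × 0.5195 × 0.5952 ≈ 1970 km.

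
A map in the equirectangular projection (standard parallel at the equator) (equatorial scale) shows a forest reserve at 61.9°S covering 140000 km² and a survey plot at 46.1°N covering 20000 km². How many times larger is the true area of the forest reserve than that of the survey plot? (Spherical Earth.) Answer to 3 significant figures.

Plate carrée has h = 1 and k = sec φ, giving areal scale sec φ; true area = (apparent area) · cos φ.
True area of forest reserve: 140000 × cos(61.9°) = 140000 × 0.4710 = 65940 km².
True area of survey plot: 20000 × cos(46.1°) = 20000 × 0.6934 = 13870 km².
Ratio = 65940 / 13870 ≈ 4.75.

4.75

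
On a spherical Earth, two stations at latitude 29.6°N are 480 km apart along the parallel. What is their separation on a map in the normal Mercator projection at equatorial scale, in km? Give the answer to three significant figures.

552 km

For Mercator, h = k = sec φ (a conformal cylindrical projection has a single point scale, 1/cos φ).
Along the parallel, k = sec 29.6° = 1/0.8695 = 1.150.
Map distance = 480 × 1.150 ≈ 552 km.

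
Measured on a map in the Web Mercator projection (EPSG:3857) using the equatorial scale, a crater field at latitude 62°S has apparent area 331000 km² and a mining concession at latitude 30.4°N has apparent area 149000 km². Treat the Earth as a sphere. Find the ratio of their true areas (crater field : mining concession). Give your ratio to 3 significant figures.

0.658

Since Mercator area scale is 1/cos²φ, the true area equals the apparent area multiplied by cos²φ.
True area of crater field: 331000 × cos²(62°) = 331000 × 0.2204 = 72950 km².
True area of mining concession: 149000 × cos²(30.4°) = 149000 × 0.7439 = 110800 km².
Ratio = 72950 / 110800 ≈ 0.658.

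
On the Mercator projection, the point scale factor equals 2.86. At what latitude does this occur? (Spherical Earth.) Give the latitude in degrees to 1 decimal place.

Mercator scale is k = sec φ = 1/cos φ.
1/cos φ = 2.86  ⇒  cos φ = 0.3497  ⇒  φ = arccos(0.3497) ≈ 69.5°.

69.5°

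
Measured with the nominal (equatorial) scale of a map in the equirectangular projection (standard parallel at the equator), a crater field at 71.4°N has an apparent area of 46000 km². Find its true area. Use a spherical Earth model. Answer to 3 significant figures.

14700 km²

In the plate carrée (x = Rλ, y = Rφ), meridians are true-scale (h = 1) and parallels are stretched by k = sec φ.
Areal scale = h·k = 1 × sec φ; at 71.4°, h = 1.000, k = 3.135, so h·k = 3.135.
True area = apparent / (areal scale) = 46000 / 3.135 ≈ 14700 km².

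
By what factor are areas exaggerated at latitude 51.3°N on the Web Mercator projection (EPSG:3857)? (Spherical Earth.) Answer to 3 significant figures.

2.56

For Mercator, h = k = sec φ (a conformal cylindrical projection has a single point scale, 1/cos φ).
Areal scale = k² = sec²φ = 1/cos²(51.3°) = 1/0.6252² = 2.558.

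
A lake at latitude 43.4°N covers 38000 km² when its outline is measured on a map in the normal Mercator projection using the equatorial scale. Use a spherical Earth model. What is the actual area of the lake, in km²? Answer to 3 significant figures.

20100 km²

The Mercator projection is conformal; its linear scale factor is the same in every direction and equals sec φ = 1/cos φ.
Areal scale = k² = sec²φ = 1/cos²(43.4°) = 1/0.7266² = 1.894.
True area = apparent / (areal scale) = 38000 / 1.894 ≈ 20100 km².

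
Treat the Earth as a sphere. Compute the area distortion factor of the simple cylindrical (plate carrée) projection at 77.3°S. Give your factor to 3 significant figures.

Plate carrée maps x = Rλ, y = Rφ. The meridian scale is h = 1 and the parallel scale is k = 1/cos φ = sec φ.
Areal scale = h·k = 1 × sec φ; at 77.3°, h = 1.000, k = 4.549, so h·k = 4.549.

4.55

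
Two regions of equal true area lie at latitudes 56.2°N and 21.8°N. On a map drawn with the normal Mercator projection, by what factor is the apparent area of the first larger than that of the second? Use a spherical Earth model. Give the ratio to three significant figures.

Mercator is conformal with k = sec φ, so areal scale = k² = sec²φ.
At 56.2°: sec²(56.2°) = 1/0.5563² = 3.231.
At 21.8°: sec²(21.8°) = 1/0.9285² = 1.160.
Ratio = 3.231/1.160 = cos²(21.8°)/cos²(56.2°) ≈ 2.79.

2.79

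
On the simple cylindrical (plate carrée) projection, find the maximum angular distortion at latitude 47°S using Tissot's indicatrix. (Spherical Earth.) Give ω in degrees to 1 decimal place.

In the plate carrée (x = Rλ, y = Rφ), meridians are true-scale (h = 1) and parallels are stretched by k = sec φ.
At 47°: h = 1.000, k = 1.466; principal scales a = 1.466, b = 1.000.
sin(ω/2) = (a − b)/(a + b) = 0.4663/2.466 = 0.1891, so ω = 2 arcsin(0.1891) ≈ 21.8°.

21.8°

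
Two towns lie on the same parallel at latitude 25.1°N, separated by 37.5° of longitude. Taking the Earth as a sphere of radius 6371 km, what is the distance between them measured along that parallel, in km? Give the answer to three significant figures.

Arc length along a parallel = R cos φ · Δλ (with Δλ in radians).
= 6371 × cos 25.1° × (37.5° × π/180) = 6371 × 0.9056 × 0.6545 ≈ 3780 km.

3780 km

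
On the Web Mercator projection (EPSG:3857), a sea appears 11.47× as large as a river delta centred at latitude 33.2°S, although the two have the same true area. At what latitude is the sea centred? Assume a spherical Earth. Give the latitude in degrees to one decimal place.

75.7°

Mercator areal scale is sec²φ, so apparent-area ratio = sec²φ₁ / sec²φ₂ = cos²φ₂ / cos²φ₁.
cos²φ₂ / cos²φ₁ = 11.47  ⇒  cos φ₁ = cos 33.2° / √11.47 = 0.8368/3.387 = 0.2471.
φ₁ = arccos(0.2471) ≈ 75.7°.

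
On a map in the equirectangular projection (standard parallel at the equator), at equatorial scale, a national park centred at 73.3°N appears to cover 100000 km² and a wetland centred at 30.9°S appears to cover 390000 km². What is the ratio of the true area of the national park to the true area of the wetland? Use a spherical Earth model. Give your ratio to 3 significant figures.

Plate carrée has h = 1 and k = sec φ, giving areal scale sec φ; true area = (apparent area) · cos φ.
True area of national park: 100000 × cos(73.3°) = 100000 × 0.2874 = 28740 km².
True area of wetland: 390000 × cos(30.9°) = 390000 × 0.8581 = 334600 km².
Ratio = 28740 / 334600 ≈ 0.0859.

0.0859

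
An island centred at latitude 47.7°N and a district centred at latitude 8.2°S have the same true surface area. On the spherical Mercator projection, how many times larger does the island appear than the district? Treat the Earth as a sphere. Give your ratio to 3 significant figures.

2.16

Mercator areal scale is sec²φ.
At 47.7°: sec²(47.7°) = 1/0.6730² = 2.208.
At 8.2°: sec²(8.2°) = 1/0.9898² = 1.021.
Ratio = 2.208/1.021 = cos²(8.2°)/cos²(47.7°) ≈ 2.16.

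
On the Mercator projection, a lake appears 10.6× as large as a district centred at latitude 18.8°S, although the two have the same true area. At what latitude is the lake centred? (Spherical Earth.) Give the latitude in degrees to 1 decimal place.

On Mercator, (apparent₁)/(apparent₂) = sec²φ₁ / sec²φ₂ when true areas are equal.
cos²φ₂ / cos²φ₁ = 10.6  ⇒  cos φ₁ = cos 18.8° / √10.6 = 0.9466/3.256 = 0.2908.
φ₁ = arccos(0.2908) ≈ 73.1°.

73.1°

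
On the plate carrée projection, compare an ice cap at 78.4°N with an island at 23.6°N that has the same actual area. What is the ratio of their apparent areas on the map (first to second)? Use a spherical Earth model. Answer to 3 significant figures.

Plate carrée maps x = Rλ, y = Rφ. The meridian scale is h = 1 and the parallel scale is k = 1/cos φ = sec φ.
Areal scale at 78.4°: h·k = 1.000 × 4.973 = 4.973.
Areal scale at 23.6°: h·k = 1.000 × 1.091 = 1.091.
Ratio = 4.973/1.091 ≈ 4.56.

4.56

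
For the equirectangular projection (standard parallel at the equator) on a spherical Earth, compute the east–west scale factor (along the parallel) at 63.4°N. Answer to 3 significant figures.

Plate carrée maps x = Rλ, y = Rφ. The meridian scale is h = 1 and the parallel scale is k = 1/cos φ = sec φ.
k = 1/cos 63.4° = 1/0.4478 = 2.233.

2.23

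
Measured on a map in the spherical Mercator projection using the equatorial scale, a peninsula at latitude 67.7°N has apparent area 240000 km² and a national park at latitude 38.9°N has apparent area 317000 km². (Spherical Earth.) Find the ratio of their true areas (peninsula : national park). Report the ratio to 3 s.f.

On Mercator the areal scale is sec²φ, so true area = apparent × cos²φ.
True area of peninsula: 240000 × cos²(67.7°) = 240000 × 0.1440 = 34560 km².
True area of national park: 317000 × cos²(38.9°) = 317000 × 0.6057 = 192000 km².
Ratio = 34560 / 192000 ≈ 0.180.

0.180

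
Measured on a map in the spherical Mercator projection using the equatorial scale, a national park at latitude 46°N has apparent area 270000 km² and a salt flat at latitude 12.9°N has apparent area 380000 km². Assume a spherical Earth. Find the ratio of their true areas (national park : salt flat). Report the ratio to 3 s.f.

On Mercator the areal scale is sec²φ, so true area = apparent × cos²φ.
True area of national park: 270000 × cos²(46°) = 270000 × 0.4826 = 130300 km².
True area of salt flat: 380000 × cos²(12.9°) = 380000 × 0.9502 = 361100 km².
Ratio = 130300 / 361100 ≈ 0.361.

0.361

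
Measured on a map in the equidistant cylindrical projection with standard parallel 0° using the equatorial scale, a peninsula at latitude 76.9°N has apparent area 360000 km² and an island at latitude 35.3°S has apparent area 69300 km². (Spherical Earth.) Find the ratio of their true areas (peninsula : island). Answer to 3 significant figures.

On the plate carrée, areal scale = h·k = 1 × sec φ, so true area = apparent × cos φ.
True area of peninsula: 360000 × cos(76.9°) = 360000 × 0.2267 = 81590 km².
True area of island: 69300 × cos(35.3°) = 69300 × 0.8161 = 56560 km².
Ratio = 81590 / 56560 ≈ 1.44.

1.44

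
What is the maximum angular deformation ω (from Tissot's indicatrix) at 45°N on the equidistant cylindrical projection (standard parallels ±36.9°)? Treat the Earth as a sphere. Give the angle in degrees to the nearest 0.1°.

7.0°

With standard parallel φ₀ = 36.9°, the equirectangular projection gives x = Rλ cos φ₀, y = Rφ, so h = 1 and k = cos 36.9° / cos φ.
At 45°: h = 1.000, k = 1.131; principal scales a = 1.131, b = 1.000.
sin(ω/2) = (a − b)/(a + b) = 0.1309/2.131 = 0.06144, so ω = 2 arcsin(0.06144) ≈ 7.0°.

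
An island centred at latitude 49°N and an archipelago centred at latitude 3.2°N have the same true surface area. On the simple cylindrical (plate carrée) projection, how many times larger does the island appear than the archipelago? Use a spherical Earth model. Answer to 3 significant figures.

For the equirectangular projection with φ₀ = 0 (plate carrée), h = 1 along meridians and k = sec φ along parallels.
Areal scale at 49°: h·k = 1.000 × 1.524 = 1.524.
Areal scale at 3.2°: h·k = 1.000 × 1.002 = 1.002.
Ratio = 1.524/1.002 ≈ 1.52.

1.52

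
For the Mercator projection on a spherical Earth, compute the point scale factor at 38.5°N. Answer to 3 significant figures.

Mercator is conformal, so the point scale is isotropic: h = k = sec φ = 1/cos φ.
k = 1/cos 38.5° = 1/0.7826 = 1.278.

1.28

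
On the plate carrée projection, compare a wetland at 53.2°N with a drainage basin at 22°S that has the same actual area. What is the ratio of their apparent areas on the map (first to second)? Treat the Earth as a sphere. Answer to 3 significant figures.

1.55

Plate carrée maps x = Rλ, y = Rφ. The meridian scale is h = 1 and the parallel scale is k = 1/cos φ = sec φ.
Areal scale at 53.2°: h·k = 1.000 × 1.669 = 1.669.
Areal scale at 22°: h·k = 1.000 × 1.079 = 1.079.
Ratio = 1.669/1.079 ≈ 1.55.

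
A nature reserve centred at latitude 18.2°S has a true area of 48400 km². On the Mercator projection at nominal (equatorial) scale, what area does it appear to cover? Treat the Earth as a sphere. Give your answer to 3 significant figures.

The Mercator projection is conformal; its linear scale factor is the same in every direction and equals sec φ = 1/cos φ.
Areal scale = k² = sec²φ = 1/cos²(18.2°) = 1/0.9500² = 1.108.
Apparent area = 48400 × 1.108 ≈ 53600 km².

53600 km²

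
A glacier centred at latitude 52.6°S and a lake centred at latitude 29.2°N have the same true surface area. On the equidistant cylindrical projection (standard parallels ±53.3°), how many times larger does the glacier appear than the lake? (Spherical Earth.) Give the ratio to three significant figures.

In the equirectangular projection with standard parallel φ₀ = 53.3° (x = Rλ cos φ₀, y = Rφ), meridians are true-scale (h = 1) and the parallel scale is k = cos φ₀ / cos φ.
Areal scale at 52.6°: h·k = 1.000 × 0.9839 = 0.9839.
Areal scale at 29.2°: h·k = 1.000 × 0.6846 = 0.6846.
Ratio = 0.9839/0.6846 ≈ 1.44.

1.44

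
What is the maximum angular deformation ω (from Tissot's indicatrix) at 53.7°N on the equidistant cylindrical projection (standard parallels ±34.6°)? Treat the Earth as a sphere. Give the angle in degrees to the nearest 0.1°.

With standard parallel φ₀ = 34.6°, the equirectangular projection gives x = Rλ cos φ₀, y = Rφ, so h = 1 and k = cos 34.6° / cos φ.
At 53.7°: h = 1.000, k = 1.390; principal scales a = 1.390, b = 1.000.
sin(ω/2) = (a − b)/(a + b) = 0.3904/2.390 = 0.1633, so ω = 2 arcsin(0.1633) ≈ 18.8°.

18.8°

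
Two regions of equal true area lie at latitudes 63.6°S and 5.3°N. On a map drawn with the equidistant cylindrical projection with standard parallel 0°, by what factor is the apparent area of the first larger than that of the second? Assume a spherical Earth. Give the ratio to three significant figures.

For the equirectangular projection with φ₀ = 0 (plate carrée), h = 1 along meridians and k = sec φ along parallels.
Areal scale at 63.6°: h·k = 1.000 × 2.249 = 2.249.
Areal scale at 5.3°: h·k = 1.000 × 1.004 = 1.004.
Ratio = 2.249/1.004 ≈ 2.24.

2.24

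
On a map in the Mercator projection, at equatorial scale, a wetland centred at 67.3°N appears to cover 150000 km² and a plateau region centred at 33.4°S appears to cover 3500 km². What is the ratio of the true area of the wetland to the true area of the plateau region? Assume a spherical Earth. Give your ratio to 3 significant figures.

9.16

Since Mercator area scale is 1/cos²φ, the true area equals the apparent area multiplied by cos²φ.
True area of wetland: 150000 × cos²(67.3°) = 150000 × 0.1489 = 22340 km².
True area of plateau region: 3500 × cos²(33.4°) = 3500 × 0.6970 = 2439 km².
Ratio = 22340 / 2439 ≈ 9.16.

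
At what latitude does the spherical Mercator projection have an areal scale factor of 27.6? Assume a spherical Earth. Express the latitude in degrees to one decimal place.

Mercator areal scale is sec²φ.
sec²φ = 27.6  ⇒  cos²φ = 0.03623  ⇒  cos φ = 0.1903.
φ = arccos(0.1903) ≈ 79.0°.

79.0°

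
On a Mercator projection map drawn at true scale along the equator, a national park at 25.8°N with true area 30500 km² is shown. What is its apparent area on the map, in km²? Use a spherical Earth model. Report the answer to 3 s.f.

37600 km²

Mercator is conformal, so the point scale is isotropic: h = k = sec φ = 1/cos φ.
Areal scale = k² = sec²φ = 1/cos²(25.8°) = 1/0.9003² = 1.234.
Apparent area = 30500 × 1.234 ≈ 37600 km².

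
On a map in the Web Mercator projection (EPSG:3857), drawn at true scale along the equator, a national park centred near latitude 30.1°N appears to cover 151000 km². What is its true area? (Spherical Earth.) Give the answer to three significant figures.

113000 km²

For Mercator, h = k = sec φ (a conformal cylindrical projection has a single point scale, 1/cos φ).
Areal scale = k² = sec²φ = 1/cos²(30.1°) = 1/0.8652² = 1.336.
True area = apparent / (areal scale) = 151000 / 1.336 ≈ 113000 km².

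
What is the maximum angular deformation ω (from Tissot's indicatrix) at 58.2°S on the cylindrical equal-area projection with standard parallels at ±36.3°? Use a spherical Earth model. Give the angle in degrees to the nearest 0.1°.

47.3°

Cylindrical equal-area (φ₀ = 36.3°): h = cos φ / cos 36.3° along meridians, k = cos 36.3° / cos φ along parallels; h·k = 1.
At 58.2°: h = 0.6538, k = 1.529; principal scales a = 1.529, b = 0.6538.
sin(ω/2) = (a − b)/(a + b) = 0.8756/2.183 = 0.4010, so ω = 2 arcsin(0.4010) ≈ 47.3°.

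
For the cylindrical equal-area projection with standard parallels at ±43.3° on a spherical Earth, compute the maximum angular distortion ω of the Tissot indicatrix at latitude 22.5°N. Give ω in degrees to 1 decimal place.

For cylindrical equal-area with standard parallel φ₀, h = cos φ / cos φ₀ and k = cos φ₀ / cos φ, so h·k = 1.
At 22.5°: h = 1.269, k = 0.7877; principal scales a = 1.269, b = 0.7877.
sin(ω/2) = (a − b)/(a + b) = 0.4817/2.057 = 0.2342, so ω = 2 arcsin(0.2342) ≈ 27.1°.

27.1°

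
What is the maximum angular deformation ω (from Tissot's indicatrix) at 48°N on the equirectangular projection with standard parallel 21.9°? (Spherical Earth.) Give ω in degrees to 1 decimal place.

18.6°

With standard parallel φ₀ = 21.9°, the equirectangular projection gives x = Rλ cos φ₀, y = Rφ, so h = 1 and k = cos 21.9° / cos φ.
At 48°: h = 1.000, k = 1.387; principal scales a = 1.387, b = 1.000.
sin(ω/2) = (a − b)/(a + b) = 0.3866/2.387 = 0.1620, so ω = 2 arcsin(0.1620) ≈ 18.6°.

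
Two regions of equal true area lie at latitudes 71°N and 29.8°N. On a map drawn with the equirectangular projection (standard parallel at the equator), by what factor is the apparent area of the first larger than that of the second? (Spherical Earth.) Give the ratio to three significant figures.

In the plate carrée (x = Rλ, y = Rφ), meridians are true-scale (h = 1) and parallels are stretched by k = sec φ.
Areal scale at 71°: h·k = 1.000 × 3.072 = 3.072.
Areal scale at 29.8°: h·k = 1.000 × 1.152 = 1.152.
Ratio = 3.072/1.152 ≈ 2.67.

2.67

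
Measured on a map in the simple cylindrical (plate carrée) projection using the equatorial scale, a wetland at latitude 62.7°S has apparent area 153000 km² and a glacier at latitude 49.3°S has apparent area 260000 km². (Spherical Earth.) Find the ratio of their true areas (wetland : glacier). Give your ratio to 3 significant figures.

0.414

On the plate carrée, areal scale = h·k = 1 × sec φ, so true area = apparent × cos φ.
True area of wetland: 153000 × cos(62.7°) = 153000 × 0.4586 = 70170 km².
True area of glacier: 260000 × cos(49.3°) = 260000 × 0.6521 = 169500 km².
Ratio = 70170 / 169500 ≈ 0.414.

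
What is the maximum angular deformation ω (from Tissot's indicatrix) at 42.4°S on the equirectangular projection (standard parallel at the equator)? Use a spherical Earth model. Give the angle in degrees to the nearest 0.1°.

Plate carrée maps x = Rλ, y = Rφ. The meridian scale is h = 1 and the parallel scale is k = 1/cos φ = sec φ.
At 42.4°: h = 1.000, k = 1.354; principal scales a = 1.354, b = 1.000.
sin(ω/2) = (a − b)/(a + b) = 0.3542/2.354 = 0.1504, so ω = 2 arcsin(0.1504) ≈ 17.3°.

17.3°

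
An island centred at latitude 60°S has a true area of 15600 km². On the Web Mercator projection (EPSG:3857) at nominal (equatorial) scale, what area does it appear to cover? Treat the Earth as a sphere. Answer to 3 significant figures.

62400 km²

For Mercator, h = k = sec φ (a conformal cylindrical projection has a single point scale, 1/cos φ).
Areal scale = k² = sec²φ = 1/cos²(60°) = 1/0.5000² = 4.000.
Apparent area = 15600 × 4.000 ≈ 62400 km².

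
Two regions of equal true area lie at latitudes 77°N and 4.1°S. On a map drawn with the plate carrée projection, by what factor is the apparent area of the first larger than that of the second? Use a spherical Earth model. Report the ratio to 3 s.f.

For the equirectangular projection with φ₀ = 0 (plate carrée), h = 1 along meridians and k = sec φ along parallels.
Areal scale at 77°: h·k = 1.000 × 4.445 = 4.445.
Areal scale at 4.1°: h·k = 1.000 × 1.003 = 1.003.
Ratio = 4.445/1.003 ≈ 4.43.

4.43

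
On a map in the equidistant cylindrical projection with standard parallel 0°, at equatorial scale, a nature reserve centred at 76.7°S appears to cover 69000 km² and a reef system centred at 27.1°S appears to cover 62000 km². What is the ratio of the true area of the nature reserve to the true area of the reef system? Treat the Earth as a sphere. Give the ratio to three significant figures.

On the plate carrée, areal scale = h·k = 1 × sec φ, so true area = apparent × cos φ.
True area of nature reserve: 69000 × cos(76.7°) = 69000 × 0.2300 = 15870 km².
True area of reef system: 62000 × cos(27.1°) = 62000 × 0.8902 = 55190 km².
Ratio = 15870 / 55190 ≈ 0.288.

0.288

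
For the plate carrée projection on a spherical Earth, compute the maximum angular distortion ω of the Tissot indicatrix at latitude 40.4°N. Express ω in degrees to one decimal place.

In the plate carrée (x = Rλ, y = Rφ), meridians are true-scale (h = 1) and parallels are stretched by k = sec φ.
At 40.4°: h = 1.000, k = 1.313; principal scales a = 1.313, b = 1.000.
sin(ω/2) = (a − b)/(a + b) = 0.3131/2.313 = 0.1354, so ω = 2 arcsin(0.1354) ≈ 15.6°.

15.6°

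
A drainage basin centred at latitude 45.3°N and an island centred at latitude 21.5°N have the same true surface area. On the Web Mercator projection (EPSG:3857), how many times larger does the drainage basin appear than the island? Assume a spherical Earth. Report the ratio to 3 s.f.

Mercator is conformal with k = sec φ, so areal scale = k² = sec²φ.
At 45.3°: sec²(45.3°) = 1/0.7034² = 2.021.
At 21.5°: sec²(21.5°) = 1/0.9304² = 1.155.
Ratio = 2.021/1.155 = cos²(21.5°)/cos²(45.3°) ≈ 1.75.

1.75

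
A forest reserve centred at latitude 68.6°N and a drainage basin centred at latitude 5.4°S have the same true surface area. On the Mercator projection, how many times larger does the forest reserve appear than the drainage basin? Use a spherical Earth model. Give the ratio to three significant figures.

7.44

Mercator areal scale is sec²φ.
At 68.6°: sec²(68.6°) = 1/0.3649² = 7.511.
At 5.4°: sec²(5.4°) = 1/0.9956² = 1.009.
Ratio = 7.511/1.009 = cos²(5.4°)/cos²(68.6°) ≈ 7.44.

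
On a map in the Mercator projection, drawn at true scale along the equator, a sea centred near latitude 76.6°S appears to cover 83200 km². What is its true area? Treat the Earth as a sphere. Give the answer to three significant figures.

4470 km²

For Mercator, h = k = sec φ (a conformal cylindrical projection has a single point scale, 1/cos φ).
Areal scale = k² = sec²φ = 1/cos²(76.6°) = 1/0.2317² = 18.62.
True area = apparent / (areal scale) = 83200 / 18.62 ≈ 4470 km².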